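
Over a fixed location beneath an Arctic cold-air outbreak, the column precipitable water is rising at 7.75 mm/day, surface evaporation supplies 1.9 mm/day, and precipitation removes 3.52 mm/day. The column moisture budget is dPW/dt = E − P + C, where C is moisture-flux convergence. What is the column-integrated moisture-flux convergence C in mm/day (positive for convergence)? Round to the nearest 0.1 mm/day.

C ≈ 9.4 mm/day

dPW/dt = +7.75 mm/day.
C = dPW/dt − E + P = (+7.75) − 1.9 + 3.52 = 9.4 mm/day.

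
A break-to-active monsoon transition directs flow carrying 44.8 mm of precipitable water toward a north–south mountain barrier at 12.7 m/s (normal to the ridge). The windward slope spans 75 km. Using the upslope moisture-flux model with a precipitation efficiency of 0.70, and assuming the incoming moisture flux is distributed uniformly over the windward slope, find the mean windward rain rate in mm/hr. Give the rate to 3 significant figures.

R ≈ 19.1 mm/hr

Incoming column moisture flux per unit ridge length: F = V × PW = 12.7 × 44.8 = 568.96 mm·m/s.
Spread over the 75 km slope with efficiency ε = 0.70: R = ε·F/W = 0.70 × 568.96 / 75000 m = 5.310e-03 mm/s.
R = 5.310e-03 × 3600 = 19.1 mm/hr.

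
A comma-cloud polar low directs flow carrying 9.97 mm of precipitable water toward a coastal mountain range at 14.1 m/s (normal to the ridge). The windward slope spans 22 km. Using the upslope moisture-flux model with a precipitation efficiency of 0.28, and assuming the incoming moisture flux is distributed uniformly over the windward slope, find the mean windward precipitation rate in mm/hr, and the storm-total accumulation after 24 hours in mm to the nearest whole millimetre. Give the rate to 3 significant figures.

R ≈ 6.44 mm/hr; total ≈ 155 mm

Incoming column moisture flux per unit ridge length: F = V × PW = 14.1 × 9.97 = 140.577 mm·m/s.
Spread over the 22 km slope with efficiency ε = 0.28: R = ε·F/W = 0.28 × 140.577 / 22000 m = 1.789e-03 mm/s.
R = 1.789e-03 × 3600 = 6.44 mm/hr.
Over 24 h: total = 6.44 × 24 = 154.56 ≈ 155 mm.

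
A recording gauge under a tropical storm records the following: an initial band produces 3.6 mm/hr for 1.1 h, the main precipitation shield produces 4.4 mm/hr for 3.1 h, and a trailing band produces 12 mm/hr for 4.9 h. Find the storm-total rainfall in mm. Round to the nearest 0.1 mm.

Total = Σ Rᵢ Δtᵢ = 3.6 × 1.1 + 4.4 × 3.1 + 12 × 4.9
      = 3.96 + 13.64 + 58.8 = 76.4 mm.

total ≈ 76.4 mm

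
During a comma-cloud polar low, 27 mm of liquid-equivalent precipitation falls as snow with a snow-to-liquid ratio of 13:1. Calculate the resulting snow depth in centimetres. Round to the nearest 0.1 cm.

snow depth ≈ 35.1 cm

Snow depth = liquid × ratio = 27 mm × 13 = 351 mm = 35.1 cm.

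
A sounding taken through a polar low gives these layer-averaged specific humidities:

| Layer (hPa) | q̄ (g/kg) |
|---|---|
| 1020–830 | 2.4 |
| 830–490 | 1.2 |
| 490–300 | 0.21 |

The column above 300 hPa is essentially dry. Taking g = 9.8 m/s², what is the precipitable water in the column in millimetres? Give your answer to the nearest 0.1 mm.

Precipitable water is the column-integrated vapour mass per unit area: PW = (1/g) Σ q̄ Δp, with q in kg/kg and Δp in Pa (1 kg/m² of water = 1 mm).
Layer 1020–830 hPa: Δp = 190 hPa = 19000 Pa, q̄ = 0.0024 kg/kg → 0.0024 × 19000 / 9.8 = 4.65 mm
Layer 830–490 hPa: Δp = 340 hPa = 34000 Pa, q̄ = 0.0012 kg/kg → 0.0012 × 34000 / 9.8 = 4.16 mm
Layer 490–300 hPa: Δp = 190 hPa = 19000 Pa, q̄ = 0.00021 kg/kg → 0.00021 × 19000 / 9.8 = 0.41 mm
PW = 4.65 + 4.16 + 0.41 = 9.22 ≈ 9.2 mm.

PW ≈ 9.2 mm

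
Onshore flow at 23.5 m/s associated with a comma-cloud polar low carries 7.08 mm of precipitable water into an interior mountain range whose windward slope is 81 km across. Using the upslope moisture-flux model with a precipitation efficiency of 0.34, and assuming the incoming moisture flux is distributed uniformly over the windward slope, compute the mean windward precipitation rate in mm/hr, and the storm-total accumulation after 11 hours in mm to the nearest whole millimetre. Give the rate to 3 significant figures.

R ≈ 2.51 mm/hr; total ≈ 28 mm

Incoming column moisture flux per unit ridge length: F = V × PW = 23.5 × 7.08 = 166.38 mm·m/s.
Spread over the 81 km slope with efficiency ε = 0.34: R = ε·F/W = 0.34 × 166.38 / 81000 m = 6.984e-04 mm/s.
R = 6.984e-04 × 3600 = 2.51 mm/hr.
Over 11 h: total = 2.51 × 11 = 27.61 ≈ 28 mm.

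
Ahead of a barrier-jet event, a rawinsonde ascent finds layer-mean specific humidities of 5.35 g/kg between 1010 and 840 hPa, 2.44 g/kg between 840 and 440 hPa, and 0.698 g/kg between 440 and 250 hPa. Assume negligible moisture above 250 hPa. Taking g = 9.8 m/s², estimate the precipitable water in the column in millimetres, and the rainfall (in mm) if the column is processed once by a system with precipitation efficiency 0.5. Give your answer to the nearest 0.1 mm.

PW ≈ 20.6 mm; rainfall ≈ 10.3 mm

Precipitable water is the column-integrated vapour mass per unit area: PW = (1/g) Σ q̄ Δp, with q in kg/kg and Δp in Pa (1 kg/m² of water = 1 mm).
Layer 1010–840 hPa: Δp = 170 hPa = 17000 Pa, q̄ = 0.00535 kg/kg → 0.00535 × 17000 / 9.8 = 9.28 mm
Layer 840–440 hPa: Δp = 400 hPa = 40000 Pa, q̄ = 0.00244 kg/kg → 0.00244 × 40000 / 9.8 = 9.96 mm
Layer 440–250 hPa: Δp = 190 hPa = 19000 Pa, q̄ = 0.000698 kg/kg → 0.000698 × 19000 / 9.8 = 1.35 mm
PW = 9.28 + 9.96 + 1.35 = 20.59 ≈ 20.6 mm.
Rainfall = ε × PW = 0.5 × 20.6 = 10.3 mm.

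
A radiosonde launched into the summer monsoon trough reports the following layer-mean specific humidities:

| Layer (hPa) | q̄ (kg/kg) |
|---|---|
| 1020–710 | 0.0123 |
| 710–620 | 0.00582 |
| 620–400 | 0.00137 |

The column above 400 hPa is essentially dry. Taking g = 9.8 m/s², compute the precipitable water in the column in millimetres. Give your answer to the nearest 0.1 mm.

PW ≈ 47.3 mm

Precipitable water is the column-integrated vapour mass per unit area: PW = (1/g) Σ q̄ Δp, with q in kg/kg and Δp in Pa (1 kg/m² of water = 1 mm).
Layer 1020–710 hPa: Δp = 310 hPa = 31000 Pa, q̄ = 0.0123 kg/kg → 0.0123 × 31000 / 9.8 = 38.91 mm
Layer 710–620 hPa: Δp = 90 hPa = 9000 Pa, q̄ = 0.00582 kg/kg → 0.00582 × 9000 / 9.8 = 5.34 mm
Layer 620–400 hPa: Δp = 220 hPa = 22000 Pa, q̄ = 0.00137 kg/kg → 0.00137 × 22000 / 9.8 = 3.08 mm
PW = 38.91 + 5.34 + 3.08 = 47.33 ≈ 47.3 mm.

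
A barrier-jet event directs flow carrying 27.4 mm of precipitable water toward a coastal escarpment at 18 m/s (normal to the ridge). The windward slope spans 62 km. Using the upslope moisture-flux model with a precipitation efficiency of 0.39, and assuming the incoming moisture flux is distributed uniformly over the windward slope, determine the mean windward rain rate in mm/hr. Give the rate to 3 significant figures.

Incoming column moisture flux per unit ridge length: F = V × PW = 18 × 27.4 = 493.2 mm·m/s.
Spread over the 62 km slope with efficiency ε = 0.39: R = ε·F/W = 0.39 × 493.2 / 62000 m = 3.102e-03 mm/s.
R = 3.102e-03 × 3600 = 11.2 mm/hr.

R ≈ 11.2 mm/hr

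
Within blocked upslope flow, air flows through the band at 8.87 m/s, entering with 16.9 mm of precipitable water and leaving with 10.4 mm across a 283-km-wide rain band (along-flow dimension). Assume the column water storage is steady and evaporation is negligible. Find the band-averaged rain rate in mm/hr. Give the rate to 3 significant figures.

R ≈ 0.733 mm/hr

Column moisture flux per unit crosswind length is F = V × PW.
Inflow: F_in = 8.87 × 16.9 = 149.903 mm·m/s
Outflow: F_out = 8.87 × 10.4 = 92.248 mm·m/s
Steady-state rate R = (F_in − F_out)/L = (149.903 − 92.248) / 283000 m = 2.037e-04 mm/s.
R = 2.037e-04 × 3600 = 0.733 mm/hr.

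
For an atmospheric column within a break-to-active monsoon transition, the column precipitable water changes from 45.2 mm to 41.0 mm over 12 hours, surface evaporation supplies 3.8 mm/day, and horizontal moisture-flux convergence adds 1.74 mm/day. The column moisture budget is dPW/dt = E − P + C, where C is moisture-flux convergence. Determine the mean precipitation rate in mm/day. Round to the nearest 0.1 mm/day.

dPW/dt = (41.0 − 45.2) mm / (12/24 day) = -8.400 mm/day.
P = E + C − dPW/dt = 3.8 + (1.74) − (-8.400) = 13.9 mm/day.

P ≈ 13.9 mm/day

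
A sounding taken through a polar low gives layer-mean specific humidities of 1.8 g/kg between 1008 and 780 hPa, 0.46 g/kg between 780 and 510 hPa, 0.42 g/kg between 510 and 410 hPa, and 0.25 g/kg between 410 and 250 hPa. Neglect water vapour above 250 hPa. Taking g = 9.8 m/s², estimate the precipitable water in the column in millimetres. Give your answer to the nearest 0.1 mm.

Precipitable water is the column-integrated vapour mass per unit area: PW = (1/g) Σ q̄ Δp, with q in kg/kg and Δp in Pa (1 kg/m² of water = 1 mm).
Layer 1008–780 hPa: Δp = 228 hPa = 22800 Pa, q̄ = 0.0018 kg/kg → 0.0018 × 22800 / 9.8 = 4.19 mm
Layer 780–510 hPa: Δp = 270 hPa = 27000 Pa, q̄ = 0.00046 kg/kg → 0.00046 × 27000 / 9.8 = 1.27 mm
Layer 510–410 hPa: Δp = 100 hPa = 10000 Pa, q̄ = 0.00042 kg/kg → 0.00042 × 10000 / 9.8 = 0.43 mm
Layer 410–250 hPa: Δp = 160 hPa = 16000 Pa, q̄ = 0.00025 kg/kg → 0.00025 × 16000 / 9.8 = 0.41 mm
PW = 4.19 + 1.27 + 0.43 + 0.41 = 6.30 ≈ 6.3 mm.

PW ≈ 6.3 mm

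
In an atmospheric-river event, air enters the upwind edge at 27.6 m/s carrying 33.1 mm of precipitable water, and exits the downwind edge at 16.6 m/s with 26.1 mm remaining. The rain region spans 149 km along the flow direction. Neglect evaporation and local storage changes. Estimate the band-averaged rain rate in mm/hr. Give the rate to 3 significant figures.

Column moisture flux per unit crosswind length is F = V × PW.
Inflow: F_in = 27.6 × 33.1 = 913.56 mm·m/s
Outflow: F_out = 16.6 × 26.1 = 433.26 mm·m/s
Steady-state rate R = (F_in − F_out)/L = (913.56 − 433.26) / 149000 m = 3.223e-03 mm/s.
R = 3.223e-03 × 3600 = 11.6 mm/hr.

R ≈ 11.6 mm/hr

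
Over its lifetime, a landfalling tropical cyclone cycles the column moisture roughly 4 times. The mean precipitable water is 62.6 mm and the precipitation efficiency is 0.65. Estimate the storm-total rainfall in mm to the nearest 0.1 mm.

Each cycle deposits ε × PW = 0.65 × 62.6 = 40.69 mm.
Over 4 cycles: 4 × 40.69 = 162.8 mm.

rainfall ≈ 162.8 mm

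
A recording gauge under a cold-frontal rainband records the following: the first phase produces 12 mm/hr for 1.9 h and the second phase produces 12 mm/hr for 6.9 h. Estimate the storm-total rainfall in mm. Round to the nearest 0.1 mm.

Total = Σ Rᵢ Δtᵢ = 12 × 1.9 + 12 × 6.9
      = 22.8 + 82.8 = 105.6 mm.

total ≈ 105.6 mm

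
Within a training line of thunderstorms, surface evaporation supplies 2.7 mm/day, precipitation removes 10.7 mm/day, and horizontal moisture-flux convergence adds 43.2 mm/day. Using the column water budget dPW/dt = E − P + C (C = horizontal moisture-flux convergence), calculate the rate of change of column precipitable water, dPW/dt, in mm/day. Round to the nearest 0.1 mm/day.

dPW/dt = E − P + C = 2.7 − 10.7 + (43.2) = 35.2 mm/day.

dPW/dt ≈ 35.2 mm/day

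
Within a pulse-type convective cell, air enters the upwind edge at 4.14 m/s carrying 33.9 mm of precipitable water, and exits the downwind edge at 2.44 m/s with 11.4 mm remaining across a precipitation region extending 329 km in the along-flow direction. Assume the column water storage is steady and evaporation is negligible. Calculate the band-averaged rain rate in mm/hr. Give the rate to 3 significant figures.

R ≈ 1.23 mm/hr

Column moisture flux per unit crosswind length is F = V × PW.
Inflow: F_in = 4.14 × 33.9 = 140.346 mm·m/s
Outflow: F_out = 2.44 × 11.4 = 27.816 mm·m/s
Steady-state rate R = (F_in − F_out)/L = (140.346 − 27.816) / 329000 m = 3.420e-04 mm/s.
R = 3.420e-04 × 3600 = 1.23 mm/hr.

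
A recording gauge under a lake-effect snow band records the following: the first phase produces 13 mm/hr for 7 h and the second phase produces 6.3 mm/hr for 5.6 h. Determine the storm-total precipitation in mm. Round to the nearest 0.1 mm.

total ≈ 126.3 mm

Total = Σ Rᵢ Δtᵢ = 13 × 7 + 6.3 × 5.6
      = 91 + 35.28 = 126.3 mm.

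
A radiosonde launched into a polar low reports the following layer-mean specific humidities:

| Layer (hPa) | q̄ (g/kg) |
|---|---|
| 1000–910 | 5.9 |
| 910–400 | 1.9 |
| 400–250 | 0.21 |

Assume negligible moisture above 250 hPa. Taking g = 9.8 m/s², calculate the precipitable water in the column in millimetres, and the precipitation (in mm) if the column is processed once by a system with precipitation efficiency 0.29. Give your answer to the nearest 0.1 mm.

Precipitable water is the column-integrated vapour mass per unit area: PW = (1/g) Σ q̄ Δp, with q in kg/kg and Δp in Pa (1 kg/m² of water = 1 mm).
Layer 1000–910 hPa: Δp = 90 hPa = 9000 Pa, q̄ = 0.0059 kg/kg → 0.0059 × 9000 / 9.8 = 5.42 mm
Layer 910–400 hPa: Δp = 510 hPa = 51000 Pa, q̄ = 0.0019 kg/kg → 0.0019 × 51000 / 9.8 = 9.89 mm
Layer 400–250 hPa: Δp = 150 hPa = 15000 Pa, q̄ = 0.00021 kg/kg → 0.00021 × 15000 / 9.8 = 0.32 mm
PW = 5.42 + 9.89 + 0.32 = 15.63 ≈ 15.6 mm.
Precipitation = ε × PW = 0.29 × 15.6 = 4.5 mm.

PW ≈ 15.6 mm; precipitation ≈ 4.5 mm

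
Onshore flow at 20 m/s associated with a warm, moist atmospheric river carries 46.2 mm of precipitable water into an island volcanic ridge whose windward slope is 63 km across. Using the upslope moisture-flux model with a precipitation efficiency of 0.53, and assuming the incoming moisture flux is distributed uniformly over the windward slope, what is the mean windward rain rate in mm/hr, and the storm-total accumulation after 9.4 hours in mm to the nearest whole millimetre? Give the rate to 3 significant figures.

R ≈ 28.0 mm/hr; total ≈ 263 mm

Incoming column moisture flux per unit ridge length: F = V × PW = 20 × 46.2 = 924 mm·m/s.
Spread over the 63 km slope with efficiency ε = 0.53: R = ε·F/W = 0.53 × 924 / 63000 m = 7.773e-03 mm/s.
R = 7.773e-03 × 3600 = 28.0 mm/hr.
Over 9.4 h: total = 28.0 × 9.4 = 263.2 ≈ 263 mm.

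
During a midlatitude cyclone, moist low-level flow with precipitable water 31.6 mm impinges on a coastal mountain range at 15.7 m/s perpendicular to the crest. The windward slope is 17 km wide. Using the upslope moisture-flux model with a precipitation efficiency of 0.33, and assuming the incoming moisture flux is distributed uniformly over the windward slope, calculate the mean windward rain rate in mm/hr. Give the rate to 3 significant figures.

Incoming column moisture flux per unit ridge length: F = V × PW = 15.7 × 31.6 = 496.12 mm·m/s.
Spread over the 17 km slope with efficiency ε = 0.33: R = ε·F/W = 0.33 × 496.12 / 17000 m = 9.631e-03 mm/s.
R = 9.631e-03 × 3600 = 34.7 mm/hr.

R ≈ 34.7 mm/hr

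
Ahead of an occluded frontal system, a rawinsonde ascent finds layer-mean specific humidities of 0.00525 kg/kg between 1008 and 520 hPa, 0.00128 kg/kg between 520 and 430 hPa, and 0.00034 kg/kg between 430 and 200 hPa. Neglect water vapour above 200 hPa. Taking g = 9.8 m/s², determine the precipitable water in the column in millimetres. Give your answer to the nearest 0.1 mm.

PW ≈ 28.1 mm

Precipitable water is the column-integrated vapour mass per unit area: PW = (1/g) Σ q̄ Δp, with q in kg/kg and Δp in Pa (1 kg/m² of water = 1 mm).
Layer 1008–520 hPa: Δp = 488 hPa = 48800 Pa, q̄ = 0.00525 kg/kg → 0.00525 × 48800 / 9.8 = 26.14 mm
Layer 520–430 hPa: Δp = 90 hPa = 9000 Pa, q̄ = 0.00128 kg/kg → 0.00128 × 9000 / 9.8 = 1.18 mm
Layer 430–200 hPa: Δp = 230 hPa = 23000 Pa, q̄ = 0.00034 kg/kg → 0.00034 × 23000 / 9.8 = 0.80 mm
PW = 26.14 + 1.18 + 0.80 = 28.12 ≈ 28.1 mm.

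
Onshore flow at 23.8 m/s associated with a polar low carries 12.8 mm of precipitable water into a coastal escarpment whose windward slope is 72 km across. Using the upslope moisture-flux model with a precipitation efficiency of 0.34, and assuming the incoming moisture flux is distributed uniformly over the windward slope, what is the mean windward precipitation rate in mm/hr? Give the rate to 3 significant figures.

R ≈ 5.18 mm/hr

Incoming column moisture flux per unit ridge length: F = V × PW = 23.8 × 12.8 = 304.64 mm·m/s.
Spread over the 72 km slope with efficiency ε = 0.34: R = ε·F/W = 0.34 × 304.64 / 72000 m = 1.439e-03 mm/s.
R = 1.439e-03 × 3600 = 5.18 mm/hr.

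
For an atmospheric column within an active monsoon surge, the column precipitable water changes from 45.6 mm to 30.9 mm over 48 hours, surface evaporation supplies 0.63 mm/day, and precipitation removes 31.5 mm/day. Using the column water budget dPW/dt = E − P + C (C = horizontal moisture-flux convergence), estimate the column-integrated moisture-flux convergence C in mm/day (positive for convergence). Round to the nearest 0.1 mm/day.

C ≈ 23.5 mm/day

dPW/dt = (30.9 − 45.6) mm / (48/24 day) = -7.350 mm/day.
C = dPW/dt − E + P = (-7.350) − 0.63 + 31.5 = 23.5 mm/day.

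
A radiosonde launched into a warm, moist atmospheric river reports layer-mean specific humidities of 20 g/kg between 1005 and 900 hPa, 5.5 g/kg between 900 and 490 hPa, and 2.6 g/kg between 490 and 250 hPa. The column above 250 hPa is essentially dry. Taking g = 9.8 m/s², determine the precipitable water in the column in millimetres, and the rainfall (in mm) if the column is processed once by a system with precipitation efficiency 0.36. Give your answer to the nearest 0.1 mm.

PW ≈ 50.8 mm; rainfall ≈ 18.3 mm

Precipitable water is the column-integrated vapour mass per unit area: PW = (1/g) Σ q̄ Δp, with q in kg/kg and Δp in Pa (1 kg/m² of water = 1 mm).
Layer 1005–900 hPa: Δp = 105 hPa = 10500 Pa, q̄ = 0.02 kg/kg → 0.02 × 10500 / 9.8 = 21.43 mm
Layer 900–490 hPa: Δp = 410 hPa = 41000 Pa, q̄ = 0.0055 kg/kg → 0.0055 × 41000 / 9.8 = 23.01 mm
Layer 490–250 hPa: Δp = 240 hPa = 24000 Pa, q̄ = 0.0026 kg/kg → 0.0026 × 24000 / 9.8 = 6.37 mm
PW = 21.43 + 23.01 + 6.37 = 50.81 ≈ 50.8 mm.
Rainfall = ε × PW = 0.36 × 50.8 = 18.3 mm.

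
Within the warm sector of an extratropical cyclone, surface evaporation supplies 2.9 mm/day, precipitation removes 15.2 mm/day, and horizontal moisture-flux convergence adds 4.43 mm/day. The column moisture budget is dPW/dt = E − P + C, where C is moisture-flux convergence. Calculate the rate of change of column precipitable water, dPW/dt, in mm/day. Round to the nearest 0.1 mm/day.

dPW/dt ≈ -7.9 mm/day

dPW/dt = E − P + C = 2.9 − 15.2 + (4.43) = -7.9 mm/day.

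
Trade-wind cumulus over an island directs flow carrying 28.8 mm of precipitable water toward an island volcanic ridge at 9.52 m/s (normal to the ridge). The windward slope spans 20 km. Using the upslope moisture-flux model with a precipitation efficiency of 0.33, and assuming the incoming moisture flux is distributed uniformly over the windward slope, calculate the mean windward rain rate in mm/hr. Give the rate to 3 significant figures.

Incoming column moisture flux per unit ridge length: F = V × PW = 9.52 × 28.8 = 274.176 mm·m/s.
Spread over the 20 km slope with efficiency ε = 0.33: R = ε·F/W = 0.33 × 274.176 / 20000 m = 4.524e-03 mm/s.
R = 4.524e-03 × 3600 = 16.3 mm/hr.

R ≈ 16.3 mm/hr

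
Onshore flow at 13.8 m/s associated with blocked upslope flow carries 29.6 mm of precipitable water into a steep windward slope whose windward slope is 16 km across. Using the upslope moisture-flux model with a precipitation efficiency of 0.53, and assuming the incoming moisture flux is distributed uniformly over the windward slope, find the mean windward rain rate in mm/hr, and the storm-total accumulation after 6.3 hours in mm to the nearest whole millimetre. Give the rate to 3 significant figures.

Incoming column moisture flux per unit ridge length: F = V × PW = 13.8 × 29.6 = 408.48 mm·m/s.
Spread over the 16 km slope with efficiency ε = 0.53: R = ε·F/W = 0.53 × 408.48 / 16000 m = 1.353e-02 mm/s.
R = 1.353e-02 × 3600 = 48.7 mm/hr.
Over 6.3 h: total = 48.7 × 6.3 = 306.81 ≈ 307 mm.

R ≈ 48.7 mm/hr; total ≈ 307 mm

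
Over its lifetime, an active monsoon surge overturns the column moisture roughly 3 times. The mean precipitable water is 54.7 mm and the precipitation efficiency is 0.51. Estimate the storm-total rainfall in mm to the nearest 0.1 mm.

Each cycle deposits ε × PW = 0.51 × 54.7 = 27.897 mm.
Over 3 cycles: 3 × 27.897 = 83.7 mm.

rainfall ≈ 83.7 mm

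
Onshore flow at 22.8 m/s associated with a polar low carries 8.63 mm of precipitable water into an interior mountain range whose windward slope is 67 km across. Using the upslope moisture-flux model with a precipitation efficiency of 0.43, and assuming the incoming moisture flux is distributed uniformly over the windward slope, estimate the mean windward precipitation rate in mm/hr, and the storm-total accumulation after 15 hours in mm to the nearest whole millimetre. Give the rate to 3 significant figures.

R ≈ 4.55 mm/hr; total ≈ 68 mm

Incoming column moisture flux per unit ridge length: F = V × PW = 22.8 × 8.63 = 196.764 mm·m/s.
Spread over the 67 km slope with efficiency ε = 0.43: R = ε·F/W = 0.43 × 196.764 / 67000 m = 1.263e-03 mm/s.
R = 1.263e-03 × 3600 = 4.55 mm/hr.
Over 15 h: total = 4.55 × 15 = 68.25 ≈ 68 mm.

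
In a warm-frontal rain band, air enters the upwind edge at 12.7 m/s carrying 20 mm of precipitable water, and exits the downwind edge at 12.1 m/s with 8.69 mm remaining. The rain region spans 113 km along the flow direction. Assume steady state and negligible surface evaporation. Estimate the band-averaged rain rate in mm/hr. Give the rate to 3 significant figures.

Column moisture flux per unit crosswind length is F = V × PW.
Inflow: F_in = 12.7 × 20 = 254 mm·m/s
Outflow: F_out = 12.1 × 8.69 = 105.149 mm·m/s
Steady-state rate R = (F_in − F_out)/L = (254 − 105.149) / 113000 m = 1.317e-03 mm/s.
R = 1.317e-03 × 3600 = 4.74 mm/hr.

R ≈ 4.74 mm/hr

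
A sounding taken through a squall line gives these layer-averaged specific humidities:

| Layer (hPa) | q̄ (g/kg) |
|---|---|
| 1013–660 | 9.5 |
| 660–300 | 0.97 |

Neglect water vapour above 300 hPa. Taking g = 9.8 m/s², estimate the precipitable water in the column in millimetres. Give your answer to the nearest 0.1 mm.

Precipitable water is the column-integrated vapour mass per unit area: PW = (1/g) Σ q̄ Δp, with q in kg/kg and Δp in Pa (1 kg/m² of water = 1 mm).
Layer 1013–660 hPa: Δp = 353 hPa = 35300 Pa, q̄ = 0.0095 kg/kg → 0.0095 × 35300 / 9.8 = 34.22 mm
Layer 660–300 hPa: Δp = 360 hPa = 36000 Pa, q̄ = 0.00097 kg/kg → 0.00097 × 36000 / 9.8 = 3.56 mm
PW = 34.22 + 3.56 = 37.78 ≈ 37.8 mm.

PW ≈ 37.8 mm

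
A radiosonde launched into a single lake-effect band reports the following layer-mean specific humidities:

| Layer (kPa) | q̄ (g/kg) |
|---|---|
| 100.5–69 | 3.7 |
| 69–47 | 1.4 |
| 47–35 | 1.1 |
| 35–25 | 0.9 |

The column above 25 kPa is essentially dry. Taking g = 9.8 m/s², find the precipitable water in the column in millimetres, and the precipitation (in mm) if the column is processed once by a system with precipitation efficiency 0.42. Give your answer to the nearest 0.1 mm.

PW ≈ 17.3 mm; precipitation ≈ 7.3 mm

Precipitable water is the column-integrated vapour mass per unit area: PW = (1/g) Σ q̄ Δp, with q in kg/kg and Δp in Pa (1 kg/m² of water = 1 mm).
Layer 100.5–69 kPa: Δp = 315 hPa = 31500 Pa, q̄ = 0.0037 kg/kg → 0.0037 × 31500 / 9.8 = 11.89 mm
Layer 69–47 kPa: Δp = 220 hPa = 22000 Pa, q̄ = 0.0014 kg/kg → 0.0014 × 22000 / 9.8 = 3.14 mm
Layer 47–35 kPa: Δp = 120 hPa = 12000 Pa, q̄ = 0.0011 kg/kg → 0.0011 × 12000 / 9.8 = 1.35 mm
Layer 35–25 kPa: Δp = 100 hPa = 10000 Pa, q̄ = 0.0009 kg/kg → 0.0009 × 10000 / 9.8 = 0.92 mm
PW = 11.89 + 3.14 + 1.35 + 0.92 = 17.30 ≈ 17.3 mm.
Precipitation = ε × PW = 0.42 × 17.3 = 7.3 mm.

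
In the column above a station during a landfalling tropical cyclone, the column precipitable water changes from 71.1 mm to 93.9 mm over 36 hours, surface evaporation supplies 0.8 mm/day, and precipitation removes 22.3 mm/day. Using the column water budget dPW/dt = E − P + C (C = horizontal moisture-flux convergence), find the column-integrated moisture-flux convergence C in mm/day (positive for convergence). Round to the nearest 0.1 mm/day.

C ≈ 36.7 mm/day

dPW/dt = (93.9 − 71.1) mm / (36/24 day) = +15.200 mm/day.
C = dPW/dt − E + P = (+15.200) − 0.8 + 22.3 = 36.7 mm/day.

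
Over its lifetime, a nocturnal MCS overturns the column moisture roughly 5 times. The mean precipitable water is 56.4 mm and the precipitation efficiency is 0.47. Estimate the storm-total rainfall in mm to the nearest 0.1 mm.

Each cycle deposits ε × PW = 0.47 × 56.4 = 26.508 mm.
Over 5 cycles: 5 × 26.508 = 132.5 mm.

rainfall ≈ 132.5 mm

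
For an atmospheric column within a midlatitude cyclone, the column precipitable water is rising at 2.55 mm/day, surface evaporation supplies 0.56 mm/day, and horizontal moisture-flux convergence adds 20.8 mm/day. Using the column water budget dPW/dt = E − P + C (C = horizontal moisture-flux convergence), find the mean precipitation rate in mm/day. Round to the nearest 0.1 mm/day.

dPW/dt = +2.55 mm/day.
P = E + C − dPW/dt = 0.56 + (20.8) − (+2.55) = 18.8 mm/day.

P ≈ 18.8 mm/day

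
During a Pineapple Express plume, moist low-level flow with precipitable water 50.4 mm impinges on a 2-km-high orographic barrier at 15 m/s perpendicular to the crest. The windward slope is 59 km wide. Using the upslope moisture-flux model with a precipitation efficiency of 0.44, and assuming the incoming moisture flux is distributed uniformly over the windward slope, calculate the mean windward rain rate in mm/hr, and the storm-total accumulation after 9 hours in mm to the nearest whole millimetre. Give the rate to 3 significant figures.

Incoming column moisture flux per unit ridge length: F = V × PW = 15 × 50.4 = 756 mm·m/s.
Spread over the 59 km slope with efficiency ε = 0.44: R = ε·F/W = 0.44 × 756 / 59000 m = 5.638e-03 mm/s.
R = 5.638e-03 × 3600 = 20.3 mm/hr.
Over 9 h: total = 20.3 × 9 = 182.7 ≈ 183 mm.

R ≈ 20.3 mm/hr; total ≈ 183 mm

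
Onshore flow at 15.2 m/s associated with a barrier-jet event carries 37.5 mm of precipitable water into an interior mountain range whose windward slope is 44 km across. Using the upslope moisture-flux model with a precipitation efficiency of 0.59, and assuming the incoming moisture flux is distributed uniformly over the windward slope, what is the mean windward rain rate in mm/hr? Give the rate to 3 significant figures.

R ≈ 27.5 mm/hr

Incoming column moisture flux per unit ridge length: F = V × PW = 15.2 × 37.5 = 570 mm·m/s.
Spread over the 44 km slope with efficiency ε = 0.59: R = ε·F/W = 0.59 × 570 / 44000 m = 7.643e-03 mm/s.
R = 7.643e-03 × 3600 = 27.5 mm/hr.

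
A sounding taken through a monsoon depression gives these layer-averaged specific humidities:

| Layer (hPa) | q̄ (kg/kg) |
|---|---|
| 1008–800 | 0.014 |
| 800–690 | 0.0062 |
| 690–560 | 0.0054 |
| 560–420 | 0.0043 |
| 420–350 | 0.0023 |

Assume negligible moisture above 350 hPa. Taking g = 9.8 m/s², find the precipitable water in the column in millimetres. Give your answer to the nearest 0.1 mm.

PW ≈ 51.6 mm

Precipitable water is the column-integrated vapour mass per unit area: PW = (1/g) Σ q̄ Δp, with q in kg/kg and Δp in Pa (1 kg/m² of water = 1 mm).
Layer 1008–800 hPa: Δp = 208 hPa = 20800 Pa, q̄ = 0.014 kg/kg → 0.014 × 20800 / 9.8 = 29.71 mm
Layer 800–690 hPa: Δp = 110 hPa = 11000 Pa, q̄ = 0.0062 kg/kg → 0.0062 × 11000 / 9.8 = 6.96 mm
Layer 690–560 hPa: Δp = 130 hPa = 13000 Pa, q̄ = 0.0054 kg/kg → 0.0054 × 13000 / 9.8 = 7.16 mm
Layer 560–420 hPa: Δp = 140 hPa = 14000 Pa, q̄ = 0.0043 kg/kg → 0.0043 × 14000 / 9.8 = 6.14 mm
Layer 420–350 hPa: Δp = 70 hPa = 7000 Pa, q̄ = 0.0023 kg/kg → 0.0023 × 7000 / 9.8 = 1.64 mm
PW = 29.71 + 6.96 + 7.16 + 6.14 + 1.64 = 51.61 ≈ 51.6 mm.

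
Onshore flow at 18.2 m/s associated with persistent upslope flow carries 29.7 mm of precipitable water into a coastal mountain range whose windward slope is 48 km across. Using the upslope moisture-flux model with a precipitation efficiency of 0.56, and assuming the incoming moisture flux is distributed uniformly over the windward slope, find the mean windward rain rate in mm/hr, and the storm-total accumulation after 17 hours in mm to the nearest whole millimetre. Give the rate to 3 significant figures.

R ≈ 22.7 mm/hr; total ≈ 386 mm

Incoming column moisture flux per unit ridge length: F = V × PW = 18.2 × 29.7 = 540.54 mm·m/s.
Spread over the 48 km slope with efficiency ε = 0.56: R = ε·F/W = 0.56 × 540.54 / 48000 m = 6.306e-03 mm/s.
R = 6.306e-03 × 3600 = 22.7 mm/hr.
Over 17 h: total = 22.7 × 17 = 385.9 ≈ 386 mm.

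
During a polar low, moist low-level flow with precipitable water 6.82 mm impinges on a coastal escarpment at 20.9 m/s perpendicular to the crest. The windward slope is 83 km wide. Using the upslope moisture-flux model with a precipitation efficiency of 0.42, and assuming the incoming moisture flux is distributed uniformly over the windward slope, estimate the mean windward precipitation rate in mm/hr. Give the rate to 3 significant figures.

Incoming column moisture flux per unit ridge length: F = V × PW = 20.9 × 6.82 = 142.538 mm·m/s.
Spread over the 83 km slope with efficiency ε = 0.42: R = ε·F/W = 0.42 × 142.538 / 83000 m = 7.213e-04 mm/s.
R = 7.213e-04 × 3600 = 2.60 mm/hr.

R ≈ 2.60 mm/hr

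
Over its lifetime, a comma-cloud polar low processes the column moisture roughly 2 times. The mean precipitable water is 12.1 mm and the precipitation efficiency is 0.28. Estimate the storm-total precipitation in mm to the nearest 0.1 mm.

Each cycle deposits ε × PW = 0.28 × 12.1 = 3.388 mm.
Over 2 cycles: 2 × 3.388 = 6.8 mm.

precipitation ≈ 6.8 mm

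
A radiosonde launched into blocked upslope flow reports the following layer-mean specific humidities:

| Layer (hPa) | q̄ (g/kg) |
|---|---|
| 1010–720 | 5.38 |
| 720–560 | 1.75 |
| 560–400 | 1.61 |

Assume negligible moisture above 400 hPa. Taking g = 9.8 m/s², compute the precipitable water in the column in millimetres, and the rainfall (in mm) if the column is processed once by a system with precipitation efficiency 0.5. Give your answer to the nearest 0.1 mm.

Precipitable water is the column-integrated vapour mass per unit area: PW = (1/g) Σ q̄ Δp, with q in kg/kg and Δp in Pa (1 kg/m² of water = 1 mm).
Layer 1010–720 hPa: Δp = 290 hPa = 29000 Pa, q̄ = 0.00538 kg/kg → 0.00538 × 29000 / 9.8 = 15.92 mm
Layer 720–560 hPa: Δp = 160 hPa = 16000 Pa, q̄ = 0.00175 kg/kg → 0.00175 × 16000 / 9.8 = 2.86 mm
Layer 560–400 hPa: Δp = 160 hPa = 16000 Pa, q̄ = 0.00161 kg/kg → 0.00161 × 16000 / 9.8 = 2.63 mm
PW = 15.92 + 2.86 + 2.63 = 21.41 ≈ 21.4 mm.
Rainfall = ε × PW = 0.5 × 21.4 = 10.7 mm.

PW ≈ 21.4 mm; rainfall ≈ 10.7 mm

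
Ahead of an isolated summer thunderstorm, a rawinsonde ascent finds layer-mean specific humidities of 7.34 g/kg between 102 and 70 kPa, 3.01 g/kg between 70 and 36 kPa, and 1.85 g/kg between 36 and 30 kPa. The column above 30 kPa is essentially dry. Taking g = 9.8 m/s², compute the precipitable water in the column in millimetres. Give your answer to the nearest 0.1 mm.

PW ≈ 35.5 mm

Precipitable water is the column-integrated vapour mass per unit area: PW = (1/g) Σ q̄ Δp, with q in kg/kg and Δp in Pa (1 kg/m² of water = 1 mm).
Layer 102–70 kPa: Δp = 320 hPa = 32000 Pa, q̄ = 0.00734 kg/kg → 0.00734 × 32000 / 9.8 = 23.97 mm
Layer 70–36 kPa: Δp = 340 hPa = 34000 Pa, q̄ = 0.00301 kg/kg → 0.00301 × 34000 / 9.8 = 10.44 mm
Layer 36–30 kPa: Δp = 60 hPa = 6000 Pa, q̄ = 0.00185 kg/kg → 0.00185 × 6000 / 9.8 = 1.13 mm
PW = 23.97 + 10.44 + 1.13 = 35.54 ≈ 35.5 mm.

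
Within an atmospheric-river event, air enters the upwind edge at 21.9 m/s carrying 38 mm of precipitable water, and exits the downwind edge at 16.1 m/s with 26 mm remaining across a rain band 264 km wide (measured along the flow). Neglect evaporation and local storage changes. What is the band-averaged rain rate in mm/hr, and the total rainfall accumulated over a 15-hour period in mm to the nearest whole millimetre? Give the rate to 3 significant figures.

R ≈ 5.64 mm/hr; total ≈ 85 mm

Column moisture flux per unit crosswind length is F = V × PW.
Inflow: F_in = 21.9 × 38 = 832.2 mm·m/s
Outflow: F_out = 16.1 × 26 = 418.6 mm·m/s
Steady-state rate R = (F_in − F_out)/L = (832.2 − 418.6) / 264000 m = 1.567e-03 mm/s.
R = 1.567e-03 × 3600 = 5.64 mm/hr.
Over 15 h: total = 5.64 × 15 = 84.6 ≈ 85 mm.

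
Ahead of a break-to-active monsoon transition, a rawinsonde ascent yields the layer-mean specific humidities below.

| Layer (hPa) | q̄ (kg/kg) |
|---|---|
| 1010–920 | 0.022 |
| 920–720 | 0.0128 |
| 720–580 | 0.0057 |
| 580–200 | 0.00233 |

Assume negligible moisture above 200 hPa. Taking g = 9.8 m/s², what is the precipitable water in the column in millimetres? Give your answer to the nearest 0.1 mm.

Precipitable water is the column-integrated vapour mass per unit area: PW = (1/g) Σ q̄ Δp, with q in kg/kg and Δp in Pa (1 kg/m² of water = 1 mm).
Layer 1010–920 hPa: Δp = 90 hPa = 9000 Pa, q̄ = 0.022 kg/kg → 0.022 × 9000 / 9.8 = 20.20 mm
Layer 920–720 hPa: Δp = 200 hPa = 20000 Pa, q̄ = 0.0128 kg/kg → 0.0128 × 20000 / 9.8 = 26.12 mm
Layer 720–580 hPa: Δp = 140 hPa = 14000 Pa, q̄ = 0.0057 kg/kg → 0.0057 × 14000 / 9.8 = 8.14 mm
Layer 580–200 hPa: Δp = 380 hPa = 38000 Pa, q̄ = 0.00233 kg/kg → 0.00233 × 38000 / 9.8 = 9.03 mm
PW = 20.20 + 26.12 + 8.14 + 9.03 = 63.49 ≈ 63.5 mm.

PW ≈ 63.5 mm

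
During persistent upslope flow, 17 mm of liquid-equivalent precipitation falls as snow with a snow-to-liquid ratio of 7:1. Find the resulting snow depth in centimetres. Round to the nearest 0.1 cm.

Snow depth = liquid × ratio = 17 mm × 7 = 119 mm = 11.9 cm.

snow depth ≈ 11.9 cm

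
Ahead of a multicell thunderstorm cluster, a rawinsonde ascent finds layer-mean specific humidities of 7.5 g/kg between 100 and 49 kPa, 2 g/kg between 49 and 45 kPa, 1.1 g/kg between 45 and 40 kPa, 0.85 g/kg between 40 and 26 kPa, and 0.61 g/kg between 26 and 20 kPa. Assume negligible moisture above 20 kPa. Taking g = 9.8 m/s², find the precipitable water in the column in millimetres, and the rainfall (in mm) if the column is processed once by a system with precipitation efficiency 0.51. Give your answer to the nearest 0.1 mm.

PW ≈ 42.0 mm; rainfall ≈ 21.4 mm

Precipitable water is the column-integrated vapour mass per unit area: PW = (1/g) Σ q̄ Δp, with q in kg/kg and Δp in Pa (1 kg/m² of water = 1 mm).
Layer 100–49 kPa: Δp = 510 hPa = 51000 Pa, q̄ = 0.0075 kg/kg → 0.0075 × 51000 / 9.8 = 39.03 mm
Layer 49–45 kPa: Δp = 40 hPa = 4000 Pa, q̄ = 0.002 kg/kg → 0.002 × 4000 / 9.8 = 0.82 mm
Layer 45–40 kPa: Δp = 50 hPa = 5000 Pa, q̄ = 0.0011 kg/kg → 0.0011 × 5000 / 9.8 = 0.56 mm
Layer 40–26 kPa: Δp = 140 hPa = 14000 Pa, q̄ = 0.00085 kg/kg → 0.00085 × 14000 / 9.8 = 1.21 mm
Layer 26–20 kPa: Δp = 60 hPa = 6000 Pa, q̄ = 0.00061 kg/kg → 0.00061 × 6000 / 9.8 = 0.37 mm
PW = 39.03 + 0.82 + 0.56 + 1.21 + 0.37 = 41.99 ≈ 42.0 mm.
Rainfall = ε × PW = 0.51 × 42.0 = 21.4 mm.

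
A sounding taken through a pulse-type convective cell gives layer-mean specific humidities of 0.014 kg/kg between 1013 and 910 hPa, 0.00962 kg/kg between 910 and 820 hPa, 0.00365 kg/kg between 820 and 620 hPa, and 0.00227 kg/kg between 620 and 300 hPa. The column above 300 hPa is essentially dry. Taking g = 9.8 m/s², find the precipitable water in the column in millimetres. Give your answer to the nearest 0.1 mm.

Precipitable water is the column-integrated vapour mass per unit area: PW = (1/g) Σ q̄ Δp, with q in kg/kg and Δp in Pa (1 kg/m² of water = 1 mm).
Layer 1013–910 hPa: Δp = 103 hPa = 10300 Pa, q̄ = 0.014 kg/kg → 0.014 × 10300 / 9.8 = 14.71 mm
Layer 910–820 hPa: Δp = 90 hPa = 9000 Pa, q̄ = 0.00962 kg/kg → 0.00962 × 9000 / 9.8 = 8.83 mm
Layer 820–620 hPa: Δp = 200 hPa = 20000 Pa, q̄ = 0.00365 kg/kg → 0.00365 × 20000 / 9.8 = 7.45 mm
Layer 620–300 hPa: Δp = 320 hPa = 32000 Pa, q̄ = 0.00227 kg/kg → 0.00227 × 32000 / 9.8 = 7.41 mm
PW = 14.71 + 8.83 + 7.45 + 7.41 = 38.40 ≈ 38.4 mm.

PW ≈ 38.4 mm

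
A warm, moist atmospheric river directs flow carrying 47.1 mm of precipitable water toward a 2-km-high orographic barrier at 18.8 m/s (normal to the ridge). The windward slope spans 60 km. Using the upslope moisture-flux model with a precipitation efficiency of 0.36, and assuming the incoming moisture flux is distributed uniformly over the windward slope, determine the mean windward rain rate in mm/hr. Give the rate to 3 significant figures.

R ≈ 19.1 mm/hr

Incoming column moisture flux per unit ridge length: F = V × PW = 18.8 × 47.1 = 885.48 mm·m/s.
Spread over the 60 km slope with efficiency ε = 0.36: R = ε·F/W = 0.36 × 885.48 / 60000 m = 5.313e-03 mm/s.
R = 5.313e-03 × 3600 = 19.1 mm/hr.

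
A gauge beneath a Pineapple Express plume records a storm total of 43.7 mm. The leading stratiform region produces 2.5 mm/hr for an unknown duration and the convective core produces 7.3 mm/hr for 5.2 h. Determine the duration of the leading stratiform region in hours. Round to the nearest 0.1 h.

Known phases: 7.3 × 5.2 = 37.96 mm.
Remaining depth = 43.7 − 37.96 = 5.74 mm.
Duration = 5.74 / 2.5 = 2.3 h.

duration ≈ 2.3 h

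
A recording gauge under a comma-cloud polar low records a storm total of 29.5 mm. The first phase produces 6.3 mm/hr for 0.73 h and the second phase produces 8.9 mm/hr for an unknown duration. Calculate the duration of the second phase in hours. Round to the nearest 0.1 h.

Known phases: 6.3 × 0.73 = 4.599 mm.
Remaining depth = 29.5 − 4.599 = 24.901 mm.
Duration = 24.901 / 8.9 = 2.8 h.

duration ≈ 2.8 h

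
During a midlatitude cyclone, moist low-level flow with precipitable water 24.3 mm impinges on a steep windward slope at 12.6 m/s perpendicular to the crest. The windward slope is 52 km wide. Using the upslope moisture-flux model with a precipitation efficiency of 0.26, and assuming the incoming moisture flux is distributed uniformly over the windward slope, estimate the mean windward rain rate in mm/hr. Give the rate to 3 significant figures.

Incoming column moisture flux per unit ridge length: F = V × PW = 12.6 × 24.3 = 306.18 mm·m/s.
Spread over the 52 km slope with efficiency ε = 0.26: R = ε·F/W = 0.26 × 306.18 / 52000 m = 1.531e-03 mm/s.
R = 1.531e-03 × 3600 = 5.51 mm/hr.

R ≈ 5.51 mm/hr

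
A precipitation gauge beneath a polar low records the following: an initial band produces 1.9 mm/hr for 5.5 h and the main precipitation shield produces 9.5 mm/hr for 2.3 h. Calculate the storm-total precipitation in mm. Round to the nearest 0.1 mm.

Total = Σ Rᵢ Δtᵢ = 1.9 × 5.5 + 9.5 × 2.3
      = 10.45 + 21.85 = 32.3 mm.

total ≈ 32.3 mm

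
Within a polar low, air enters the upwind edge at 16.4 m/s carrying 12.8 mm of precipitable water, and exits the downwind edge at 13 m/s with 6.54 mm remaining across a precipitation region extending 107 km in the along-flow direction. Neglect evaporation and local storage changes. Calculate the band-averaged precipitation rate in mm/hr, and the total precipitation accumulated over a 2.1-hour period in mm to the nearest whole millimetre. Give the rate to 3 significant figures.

Column moisture flux per unit crosswind length is F = V × PW.
Inflow: F_in = 16.4 × 12.8 = 209.92 mm·m/s
Outflow: F_out = 13 × 6.54 = 85.02 mm·m/s
Steady-state rate R = (F_in − F_out)/L = (209.92 − 85.02) / 107000 m = 1.167e-03 mm/s.
R = 1.167e-03 × 3600 = 4.20 mm/hr.
Over 2.1 h: total = 4.20 × 2.1 = 8.82 ≈ 9 mm.

R ≈ 4.20 mm/hr; total ≈ 9 mm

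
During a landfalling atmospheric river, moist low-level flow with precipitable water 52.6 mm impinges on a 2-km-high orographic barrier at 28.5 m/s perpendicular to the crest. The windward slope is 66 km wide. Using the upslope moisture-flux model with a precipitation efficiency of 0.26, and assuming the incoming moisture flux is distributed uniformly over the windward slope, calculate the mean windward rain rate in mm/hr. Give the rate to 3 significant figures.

Incoming column moisture flux per unit ridge length: F = V × PW = 28.5 × 52.6 = 1499.1 mm·m/s.
Spread over the 66 km slope with efficiency ε = 0.26: R = ε·F/W = 0.26 × 1499.1 / 66000 m = 5.906e-03 mm/s.
R = 5.906e-03 × 3600 = 21.3 mm/hr.

R ≈ 21.3 mm/hr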